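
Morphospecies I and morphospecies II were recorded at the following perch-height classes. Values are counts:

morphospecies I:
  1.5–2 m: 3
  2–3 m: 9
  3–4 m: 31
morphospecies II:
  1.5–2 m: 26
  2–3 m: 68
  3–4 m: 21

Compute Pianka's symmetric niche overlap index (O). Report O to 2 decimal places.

Proportions for morphospecies I (n=43): 3/43=0.0698, 9/43=0.2093, 31/43=0.7209
Proportions for morphospecies II (n=115): 26/115=0.2261, 68/115=0.5913, 21/115=0.1826
Σ p₁ᵢp₂ᵢ = 0.015782 + 0.123759 + 0.131636 = 0.271177
Σp_1ᵢ² = 0.0698² + 0.2093² + 0.7209² = 0.004872 + 0.043806 + 0.519697 = 0.568375
Σp_2ᵢ² = 0.2261² + 0.5913² + 0.1826² = 0.051121 + 0.349636 + 0.033343 = 0.434100
O = 0.271177 / √(0.568375 × 0.434100) = 0.271177 / 0.4967208 = 0.5459

0.55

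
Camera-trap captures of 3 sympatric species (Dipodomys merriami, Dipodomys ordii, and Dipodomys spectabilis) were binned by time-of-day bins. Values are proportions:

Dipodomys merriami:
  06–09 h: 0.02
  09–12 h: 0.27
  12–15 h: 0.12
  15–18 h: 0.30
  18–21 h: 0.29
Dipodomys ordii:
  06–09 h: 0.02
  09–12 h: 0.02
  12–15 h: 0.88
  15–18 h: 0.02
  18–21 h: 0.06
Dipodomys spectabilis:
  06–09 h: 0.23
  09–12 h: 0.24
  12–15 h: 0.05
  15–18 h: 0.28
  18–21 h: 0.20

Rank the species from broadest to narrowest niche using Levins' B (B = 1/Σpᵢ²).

Dipodomys spectabilis > Dipodomys merriami > Dipodomys ordii

Σp_merrᵢ² = 0.02² + 0.27² + 0.12² + 0.30² + 0.29² = 0.0004 + 0.0729 + 0.0144 + 0.0900 + 0.0841 = 0.2618
B_merr = 1 / 0.2618 = 3.8197
Σp_ordiᵢ² = 0.02² + 0.02² + 0.88² + 0.02² + 0.06² = 0.0004 + 0.0004 + 0.7744 + 0.0004 + 0.0036 = 0.7792
B_ordi = 1 / 0.7792 = 1.2834
Σp_specᵢ² = 0.23² + 0.24² + 0.05² + 0.28² + 0.20² = 0.0529 + 0.0576 + 0.0025 + 0.0784 + 0.0400 = 0.2314
B_spec = 1 / 0.2314 = 4.3215
Ranking by B (broadest → narrowest): Dipodomys spectabilis (4.32) > Dipodomys merriami (3.82) > Dipodomys ordii (1.28)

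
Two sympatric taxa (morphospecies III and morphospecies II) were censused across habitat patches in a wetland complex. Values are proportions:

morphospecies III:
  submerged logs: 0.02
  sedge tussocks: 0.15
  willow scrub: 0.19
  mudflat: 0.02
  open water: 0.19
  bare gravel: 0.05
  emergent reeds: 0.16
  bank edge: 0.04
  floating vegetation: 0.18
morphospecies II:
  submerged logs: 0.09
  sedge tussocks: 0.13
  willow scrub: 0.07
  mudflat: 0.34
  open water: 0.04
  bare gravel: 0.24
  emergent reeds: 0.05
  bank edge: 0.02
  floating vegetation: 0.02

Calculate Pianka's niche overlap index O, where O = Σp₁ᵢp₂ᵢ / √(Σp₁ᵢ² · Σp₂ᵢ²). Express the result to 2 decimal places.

0.41

Σ p₁ᵢp₂ᵢ = 0.0018 + 0.0195 + 0.0133 + 0.0068 + 0.0076 + 0.0120 + 0.0080 + 0.0008 + 0.0036 = 0.0734
Σp_1ᵢ² = 0.02² + 0.15² + 0.19² + 0.02² + 0.19² + 0.05² + 0.16² + 0.04² + 0.18² = 0.0004 + 0.0225 + 0.0361 + 0.0004 + 0.0361 + 0.0025 + 0.0256 + 0.0016 + 0.0324 = 0.1576
Σp_2ᵢ² = 0.09² + 0.13² + 0.07² + 0.34² + 0.04² + 0.24² + 0.05² + 0.02² + 0.02² = 0.0081 + 0.0169 + 0.0049 + 0.1156 + 0.0016 + 0.0576 + 0.0025 + 0.0004 + 0.0004 = 0.2080
O = 0.0734 / √(0.1576 × 0.2080) = 0.0734 / 0.18105 = 0.4054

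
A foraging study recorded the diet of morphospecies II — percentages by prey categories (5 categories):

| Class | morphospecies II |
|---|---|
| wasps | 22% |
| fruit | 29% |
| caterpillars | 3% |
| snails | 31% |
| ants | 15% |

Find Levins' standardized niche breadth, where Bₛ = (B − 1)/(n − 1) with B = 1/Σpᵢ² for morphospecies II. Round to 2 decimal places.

0.74

Convert percentages to proportions (divide by 100).
Σpᵢ² = 0.22² + 0.29² + 0.03² + 0.31² + 0.15² = 0.0484 + 0.0841 + 0.0009 + 0.0961 + 0.0225 = 0.2520
B = 1 / 0.2520 = 3.9683
Bₛ = (B − 1)/(n − 1) = (3.9683 − 1)/(5 − 1) = 2.9683/4 = 0.7421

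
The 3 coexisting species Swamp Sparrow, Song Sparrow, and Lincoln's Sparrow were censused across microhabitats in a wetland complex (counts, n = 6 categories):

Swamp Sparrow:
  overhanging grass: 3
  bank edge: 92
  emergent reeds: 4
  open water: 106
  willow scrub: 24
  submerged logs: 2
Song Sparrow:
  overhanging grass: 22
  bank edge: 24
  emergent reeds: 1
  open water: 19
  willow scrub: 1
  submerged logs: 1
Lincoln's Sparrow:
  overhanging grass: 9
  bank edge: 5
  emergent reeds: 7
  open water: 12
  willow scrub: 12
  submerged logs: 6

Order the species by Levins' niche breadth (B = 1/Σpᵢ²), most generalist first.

Lincoln's Sparrow > Song Sparrow > Swamp Sparrow

Proportions for Swamp Sparrow (n=231): 3/231=0.0130, 92/231=0.3983, 4/231=0.0173, 106/231=0.4589, 24/231=0.1039, 2/231=0.0087
Proportions for Song Sparrow (n=68): 22/68=0.3235, 24/68=0.3529, 1/68=0.0147, 19/68=0.2794, 1/68=0.0147, 1/68=0.0147
Proportions for Lincoln's Sparrow (n=51): 9/51=0.1765, 5/51=0.0980, 7/51=0.1373, 12/51=0.2353, 12/51=0.2353, 6/51=0.1176
Σp_Swamᵢ² = 0.0130² + 0.3983² + 0.0173² + 0.4589² + 0.1039² + 0.0087² = 0.000169 + 0.158643 + 0.000299 + 0.210589 + 0.010795 + 0.000076 = 0.380571
B_Swam = 1 / 0.380571 = 2.6276
Σp_Songᵢ² = 0.3235² + 0.3529² + 0.0147² + 0.2794² + 0.0147² + 0.0147² = 0.104652 + 0.124538 + 0.000216 + 0.078064 + 0.000216 + 0.000216 = 0.307902
B_Song = 1 / 0.307902 = 3.2478
Σp_Lincᵢ² = 0.1765² + 0.0980² + 0.1373² + 0.2353² + 0.2353² + 0.1176² = 0.031152 + 0.009604 + 0.018851 + 0.055366 + 0.055366 + 0.013830 = 0.184169
B_Linc = 1 / 0.184169 = 5.4298
Ranking by B (broadest → narrowest): Lincoln's Sparrow (5.43) > Song Sparrow (3.25) > Swamp Sparrow (2.63)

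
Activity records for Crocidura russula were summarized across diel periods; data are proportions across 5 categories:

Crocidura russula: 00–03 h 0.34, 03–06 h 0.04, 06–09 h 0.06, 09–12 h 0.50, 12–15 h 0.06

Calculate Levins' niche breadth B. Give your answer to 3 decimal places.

2.671

Σpᵢ² = 0.34² + 0.04² + 0.06² + 0.50² + 0.06² = 0.1156 + 0.0016 + 0.0036 + 0.2500 + 0.0036 = 0.3744
B = 1 / 0.3744 = 2.67094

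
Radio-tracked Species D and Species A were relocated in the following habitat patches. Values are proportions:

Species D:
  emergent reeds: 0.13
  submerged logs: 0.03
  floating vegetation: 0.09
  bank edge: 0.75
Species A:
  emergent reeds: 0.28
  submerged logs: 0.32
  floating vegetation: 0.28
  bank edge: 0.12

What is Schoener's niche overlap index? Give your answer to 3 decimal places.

0.370

Σ|p₁ᵢ − p₂ᵢ| = 0.15 + 0.29 + 0.19 + 0.63 = 1.26
D = 1 − ½ × 1.26 = 1 − 0.630 = 0.37000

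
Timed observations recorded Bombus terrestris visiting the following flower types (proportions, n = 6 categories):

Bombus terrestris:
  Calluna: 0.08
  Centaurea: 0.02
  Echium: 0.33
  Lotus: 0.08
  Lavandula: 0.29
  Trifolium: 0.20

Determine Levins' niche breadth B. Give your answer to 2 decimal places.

4.06

Σpᵢ² = 0.08² + 0.02² + 0.33² + 0.08² + 0.29² + 0.20² = 0.0064 + 0.0004 + 0.1089 + 0.0064 + 0.0841 + 0.0400 = 0.2462
B = 1 / 0.2462 = 4.0617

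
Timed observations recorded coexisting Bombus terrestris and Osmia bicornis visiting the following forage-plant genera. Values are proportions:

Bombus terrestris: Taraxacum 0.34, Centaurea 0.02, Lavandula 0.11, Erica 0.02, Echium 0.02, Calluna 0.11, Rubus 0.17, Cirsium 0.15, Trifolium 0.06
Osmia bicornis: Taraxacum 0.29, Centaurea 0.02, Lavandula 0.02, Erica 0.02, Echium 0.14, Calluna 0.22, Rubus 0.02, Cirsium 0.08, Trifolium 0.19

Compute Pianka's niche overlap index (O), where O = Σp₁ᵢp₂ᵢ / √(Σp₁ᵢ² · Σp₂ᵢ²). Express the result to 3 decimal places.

0.792

Σ p₁ᵢp₂ᵢ = 0.0986 + 0.0004 + 0.0022 + 0.0004 + 0.0028 + 0.0242 + 0.0034 + 0.0120 + 0.0114 = 0.1554
Σp_1ᵢ² = 0.34² + 0.02² + 0.11² + 0.02² + 0.02² + 0.11² + 0.17² + 0.15² + 0.06² = 0.1156 + 0.0004 + 0.0121 + 0.0004 + 0.0004 + 0.0121 + 0.0289 + 0.0225 + 0.0036 = 0.1960
Σp_2ᵢ² = 0.29² + 0.02² + 0.02² + 0.02² + 0.14² + 0.22² + 0.02² + 0.08² + 0.19² = 0.0841 + 0.0004 + 0.0004 + 0.0004 + 0.0196 + 0.0484 + 0.0004 + 0.0064 + 0.0361 = 0.1962
O = 0.1554 / √(0.1960 × 0.1962) = 0.1554 / 0.196100 = 0.79245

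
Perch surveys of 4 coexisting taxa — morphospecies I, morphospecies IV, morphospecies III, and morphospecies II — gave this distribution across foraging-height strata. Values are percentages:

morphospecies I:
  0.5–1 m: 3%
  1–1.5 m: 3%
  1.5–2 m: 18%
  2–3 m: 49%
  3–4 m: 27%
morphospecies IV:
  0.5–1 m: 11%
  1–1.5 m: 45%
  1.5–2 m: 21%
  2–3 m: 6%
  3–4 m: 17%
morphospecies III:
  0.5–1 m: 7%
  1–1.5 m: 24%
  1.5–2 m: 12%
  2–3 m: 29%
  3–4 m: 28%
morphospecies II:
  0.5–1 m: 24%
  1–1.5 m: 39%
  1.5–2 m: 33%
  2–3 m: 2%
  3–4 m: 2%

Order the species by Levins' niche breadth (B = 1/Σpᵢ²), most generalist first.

Convert percentages to proportions (divide by 100).
Σp_Iᵢ² = 0.03² + 0.03² + 0.18² + 0.49² + 0.27² = 0.0009 + 0.0009 + 0.0324 + 0.2401 + 0.0729 = 0.3472
B_I = 1 / 0.3472 = 2.8802
Σp_IVᵢ² = 0.11² + 0.45² + 0.21² + 0.06² + 0.17² = 0.0121 + 0.2025 + 0.0441 + 0.0036 + 0.0289 = 0.2912
B_IV = 1 / 0.2912 = 3.4341
Σp_IIIᵢ² = 0.07² + 0.24² + 0.12² + 0.29² + 0.28² = 0.0049 + 0.0576 + 0.0144 + 0.0841 + 0.0784 = 0.2394
B_III = 1 / 0.2394 = 4.1771
Σp_IIᵢ² = 0.24² + 0.39² + 0.33² + 0.02² + 0.02² = 0.0576 + 0.1521 + 0.1089 + 0.0004 + 0.0004 = 0.3194
B_II = 1 / 0.3194 = 3.1309
Ranking by B (broadest → narrowest): morphospecies III (4.18) > morphospecies IV (3.43) > morphospecies II (3.13) > morphospecies I (2.88)

morphospecies III > morphospecies IV > morphospecies II > morphospecies I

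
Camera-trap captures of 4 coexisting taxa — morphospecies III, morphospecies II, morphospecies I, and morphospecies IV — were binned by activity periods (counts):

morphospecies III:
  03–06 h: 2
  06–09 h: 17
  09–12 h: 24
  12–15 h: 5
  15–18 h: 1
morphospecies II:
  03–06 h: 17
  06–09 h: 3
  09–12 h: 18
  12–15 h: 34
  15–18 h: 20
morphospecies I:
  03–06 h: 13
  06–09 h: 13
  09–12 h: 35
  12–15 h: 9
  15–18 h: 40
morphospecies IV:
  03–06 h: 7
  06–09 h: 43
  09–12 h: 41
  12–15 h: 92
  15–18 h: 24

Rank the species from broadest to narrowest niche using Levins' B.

morphospecies II > morphospecies I > morphospecies IV > morphospecies III

Proportions for morphospecies III (n=49): 2/49=0.0408, 17/49=0.3469, 24/49=0.4898, 5/49=0.1020, 1/49=0.0204
Proportions for morphospecies II (n=92): 17/92=0.1848, 3/92=0.0326, 18/92=0.1957, 34/92=0.3696, 20/92=0.2174
Proportions for morphospecies I (n=110): 13/110=0.1182, 13/110=0.1182, 35/110=0.3182, 9/110=0.0818, 40/110=0.3636
Proportions for morphospecies IV (n=207): 7/207=0.0338, 43/207=0.2077, 41/207=0.1981, 92/207=0.4444, 24/207=0.1159
Σp_IIIᵢ² = 0.0408² + 0.3469² + 0.4898² + 0.1020² + 0.0204² = 0.001665 + 0.120340 + 0.239904 + 0.010404 + 0.000416 = 0.372729
B_III = 1 / 0.372729 = 2.6829
Σp_IIᵢ² = 0.1848² + 0.0326² + 0.1957² + 0.3696² + 0.2174² = 0.034151 + 0.001063 + 0.038298 + 0.136604 + 0.047263 = 0.257379
B_II = 1 / 0.257379 = 3.8853
Σp_Iᵢ² = 0.1182² + 0.1182² + 0.3182² + 0.0818² + 0.3636² = 0.013971 + 0.013971 + 0.101251 + 0.006691 + 0.132205 = 0.268089
B_I = 1 / 0.268089 = 3.7301
Σp_IVᵢ² = 0.0338² + 0.2077² + 0.1981² + 0.4444² + 0.1159² = 0.001142 + 0.043139 + 0.039244 + 0.197491 + 0.013433 = 0.294449
B_IV = 1 / 0.294449 = 3.3962
Ranking by B (broadest → narrowest): morphospecies II (3.89) > morphospecies I (3.73) > morphospecies IV (3.40) > morphospecies III (2.68)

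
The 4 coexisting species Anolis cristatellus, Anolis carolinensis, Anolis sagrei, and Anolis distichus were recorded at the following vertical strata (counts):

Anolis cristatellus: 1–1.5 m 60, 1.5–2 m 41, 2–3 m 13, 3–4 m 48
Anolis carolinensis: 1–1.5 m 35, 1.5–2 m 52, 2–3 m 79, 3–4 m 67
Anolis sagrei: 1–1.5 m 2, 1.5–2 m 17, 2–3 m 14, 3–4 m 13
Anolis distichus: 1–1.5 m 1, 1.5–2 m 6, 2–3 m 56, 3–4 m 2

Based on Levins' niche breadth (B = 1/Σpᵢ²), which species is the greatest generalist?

Anolis carolinensis

Proportions for Anolis cristatellus (n=162): 60/162=0.3704, 41/162=0.2531, 13/162=0.0802, 48/162=0.2963
Proportions for Anolis carolinensis (n=233): 35/233=0.1502, 52/233=0.2232, 79/233=0.3391, 67/233=0.2876
Proportions for Anolis sagrei (n=46): 2/46=0.0435, 17/46=0.3696, 14/46=0.3043, 13/46=0.2826
Proportions for Anolis distichus (n=65): 1/65=0.0154, 6/65=0.0923, 56/65=0.8615, 2/65=0.0308
Σp_crisᵢ² = 0.3704² + 0.2531² + 0.0802² + 0.2963² = 0.137196 + 0.064060 + 0.006432 + 0.087794 = 0.295482
B_cris = 1 / 0.295482 = 3.3843
Σp_caroᵢ² = 0.1502² + 0.2232² + 0.3391² + 0.2876² = 0.022560 + 0.049818 + 0.114989 + 0.082714 = 0.270081
B_caro = 1 / 0.270081 = 3.7026
Σp_sagrᵢ² = 0.0435² + 0.3696² + 0.3043² + 0.2826² = 0.001892 + 0.136604 + 0.092598 + 0.079863 = 0.310957
B_sagr = 1 / 0.310957 = 3.2159
Σp_distᵢ² = 0.0154² + 0.0923² + 0.8615² + 0.0308² = 0.000237 + 0.008519 + 0.742182 + 0.000949 = 0.751887
B_dist = 1 / 0.751887 = 1.3300
Highest B → broadest niche (most generalist): Anolis carolinensis (B = 3.70).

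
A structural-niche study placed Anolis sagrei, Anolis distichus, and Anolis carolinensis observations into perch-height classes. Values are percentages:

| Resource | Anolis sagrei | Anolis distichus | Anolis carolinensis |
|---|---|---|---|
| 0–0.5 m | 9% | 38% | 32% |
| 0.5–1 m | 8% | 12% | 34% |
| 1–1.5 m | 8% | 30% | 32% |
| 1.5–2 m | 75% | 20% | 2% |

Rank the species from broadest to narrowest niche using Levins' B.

Convert percentages to proportions (divide by 100).
Σp_sagrᵢ² = 0.09² + 0.08² + 0.08² + 0.75² = 0.0081 + 0.0064 + 0.0064 + 0.5625 = 0.5834
B_sagr = 1 / 0.5834 = 1.7141
Σp_distᵢ² = 0.38² + 0.12² + 0.30² + 0.20² = 0.1444 + 0.0144 + 0.0900 + 0.0400 = 0.2888
B_dist = 1 / 0.2888 = 3.4626
Σp_caroᵢ² = 0.32² + 0.34² + 0.32² + 0.02² = 0.1024 + 0.1156 + 0.1024 + 0.0004 = 0.3208
B_caro = 1 / 0.3208 = 3.1172
Ranking by B (broadest → narrowest): Anolis distichus (3.46) > Anolis carolinensis (3.12) > Anolis sagrei (1.71)

Anolis distichus > Anolis carolinensis > Anolis sagrei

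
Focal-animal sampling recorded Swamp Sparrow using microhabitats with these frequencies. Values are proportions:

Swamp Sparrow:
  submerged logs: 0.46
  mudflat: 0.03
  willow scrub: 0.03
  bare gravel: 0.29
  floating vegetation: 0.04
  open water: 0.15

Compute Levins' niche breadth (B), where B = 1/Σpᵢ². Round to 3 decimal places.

3.109

Σpᵢ² = 0.46² + 0.03² + 0.03² + 0.29² + 0.04² + 0.15² = 0.2116 + 0.0009 + 0.0009 + 0.0841 + 0.0016 + 0.0225 = 0.3216
B = 1 / 0.3216 = 3.10945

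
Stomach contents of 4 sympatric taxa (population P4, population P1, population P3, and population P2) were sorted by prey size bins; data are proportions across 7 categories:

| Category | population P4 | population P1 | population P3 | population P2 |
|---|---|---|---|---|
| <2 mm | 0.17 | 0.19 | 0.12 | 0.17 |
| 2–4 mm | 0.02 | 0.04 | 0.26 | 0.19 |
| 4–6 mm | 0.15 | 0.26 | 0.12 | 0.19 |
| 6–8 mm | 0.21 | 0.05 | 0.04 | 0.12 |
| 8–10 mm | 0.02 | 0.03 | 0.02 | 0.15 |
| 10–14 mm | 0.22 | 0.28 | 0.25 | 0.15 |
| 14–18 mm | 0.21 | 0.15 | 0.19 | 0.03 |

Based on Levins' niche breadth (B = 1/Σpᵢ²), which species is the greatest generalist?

population P2

Σp_P4ᵢ² = 0.17² + 0.02² + 0.15² + 0.21² + 0.02² + 0.22² + 0.21² = 0.0289 + 0.0004 + 0.0225 + 0.0441 + 0.0004 + 0.0484 + 0.0441 = 0.1888
B_P4 = 1 / 0.1888 = 5.2966
Σp_P1ᵢ² = 0.19² + 0.04² + 0.26² + 0.05² + 0.03² + 0.28² + 0.15² = 0.0361 + 0.0016 + 0.0676 + 0.0025 + 0.0009 + 0.0784 + 0.0225 = 0.2096
B_P1 = 1 / 0.2096 = 4.7710
Σp_P3ᵢ² = 0.12² + 0.26² + 0.12² + 0.04² + 0.02² + 0.25² + 0.19² = 0.0144 + 0.0676 + 0.0144 + 0.0016 + 0.0004 + 0.0625 + 0.0361 = 0.1970
B_P3 = 1 / 0.1970 = 5.0761
Σp_P2ᵢ² = 0.17² + 0.19² + 0.19² + 0.12² + 0.15² + 0.15² + 0.03² = 0.0289 + 0.0361 + 0.0361 + 0.0144 + 0.0225 + 0.0225 + 0.0009 = 0.1614
B_P2 = 1 / 0.1614 = 6.1958
Highest B → broadest niche (most generalist): population P2 (B = 6.20).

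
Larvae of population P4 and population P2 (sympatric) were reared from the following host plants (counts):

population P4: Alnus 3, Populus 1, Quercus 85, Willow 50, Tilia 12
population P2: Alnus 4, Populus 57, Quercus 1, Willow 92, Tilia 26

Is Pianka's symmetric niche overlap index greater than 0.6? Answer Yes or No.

No

Proportions for population P4 (n=151): 3/151=0.0199, 1/151=0.0066, 85/151=0.5629, 50/151=0.3311, 12/151=0.0795
Proportions for population P2 (n=180): 4/180=0.0222, 57/180=0.3167, 1/180=0.0056, 92/180=0.5111, 26/180=0.1444
Σ p₁ᵢp₂ᵢ = 0.000442 + 0.002090 + 0.003152 + 0.169225 + 0.011480 = 0.186389
Σp_1ᵢ² = 0.0199² + 0.0066² + 0.5629² + 0.3311² + 0.0795² = 0.000396 + 0.000044 + 0.316856 + 0.109627 + 0.006320 = 0.433243
Σp_2ᵢ² = 0.0222² + 0.3167² + 0.0056² + 0.5111² + 0.1444² = 0.000493 + 0.100299 + 0.000031 + 0.261223 + 0.020851 = 0.382897
O = 0.186389 / √(0.433243 × 0.382897) = 0.186389 / 0.4072928 = 0.4576
O = 0.4576 < 0.6 → No.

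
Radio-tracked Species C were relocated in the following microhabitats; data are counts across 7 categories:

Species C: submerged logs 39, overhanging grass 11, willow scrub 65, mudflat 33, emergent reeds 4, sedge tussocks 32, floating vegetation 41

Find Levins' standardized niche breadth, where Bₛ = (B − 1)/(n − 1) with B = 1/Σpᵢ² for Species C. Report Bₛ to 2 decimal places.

0.71

Proportions for Species C (n=225): 39/225=0.1733, 11/225=0.0489, 65/225=0.2889, 33/225=0.1467, 4/225=0.0178, 32/225=0.1422, 41/225=0.1822
Σpᵢ² = 0.1733² + 0.0489² + 0.2889² + 0.1467² + 0.0178² + 0.1422² + 0.1822² = 0.030033 + 0.002391 + 0.083463 + 0.021521 + 0.000317 + 0.020221 + 0.033197 = 0.191143
B = 1 / 0.191143 = 5.2317
Bₛ = (B − 1)/(n − 1) = (5.2317 − 1)/(7 − 1) = 4.2317/6 = 0.7053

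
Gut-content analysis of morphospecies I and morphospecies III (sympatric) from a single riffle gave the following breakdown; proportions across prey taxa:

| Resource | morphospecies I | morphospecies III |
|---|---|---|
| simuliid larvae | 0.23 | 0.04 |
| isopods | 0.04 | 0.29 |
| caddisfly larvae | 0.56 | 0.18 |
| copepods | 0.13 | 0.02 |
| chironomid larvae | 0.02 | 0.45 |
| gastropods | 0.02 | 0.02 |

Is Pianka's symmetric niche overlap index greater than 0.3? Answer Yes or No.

Yes

Σ p₁ᵢp₂ᵢ = 0.0092 + 0.0116 + 0.1008 + 0.0026 + 0.0090 + 0.0004 = 0.1336
Σp_1ᵢ² = 0.23² + 0.04² + 0.56² + 0.13² + 0.02² + 0.02² = 0.0529 + 0.0016 + 0.3136 + 0.0169 + 0.0004 + 0.0004 = 0.3858
Σp_2ᵢ² = 0.04² + 0.29² + 0.18² + 0.02² + 0.45² + 0.02² = 0.0016 + 0.0841 + 0.0324 + 0.0004 + 0.2025 + 0.0004 = 0.3214
O = 0.1336 / √(0.3858 × 0.3214) = 0.1336 / 0.35213 = 0.3794
O = 0.3794 > 0.3 → Yes.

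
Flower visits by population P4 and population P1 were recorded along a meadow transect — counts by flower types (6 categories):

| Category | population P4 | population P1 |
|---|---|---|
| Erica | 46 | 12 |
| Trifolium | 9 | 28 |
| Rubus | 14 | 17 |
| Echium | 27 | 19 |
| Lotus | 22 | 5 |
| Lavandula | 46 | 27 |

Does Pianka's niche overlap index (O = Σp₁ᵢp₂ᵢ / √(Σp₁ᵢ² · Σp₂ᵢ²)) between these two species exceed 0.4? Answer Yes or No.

Yes

Proportions for population P4 (n=164): 46/164=0.2805, 9/164=0.0549, 14/164=0.0854, 27/164=0.1646, 22/164=0.1341, 46/164=0.2805
Proportions for population P1 (n=108): 12/108=0.1111, 28/108=0.2593, 17/108=0.1574, 19/108=0.1759, 5/108=0.0463, 27/108=0.2500
Σ p₁ᵢp₂ᵢ = 0.031164 + 0.014236 + 0.013442 + 0.028953 + 0.006209 + 0.070125 = 0.164129
Σp_1ᵢ² = 0.2805² + 0.0549² + 0.0854² + 0.1646² + 0.1341² + 0.2805² = 0.078680 + 0.003014 + 0.007293 + 0.027093 + 0.017983 + 0.078680 = 0.212743
Σp_2ᵢ² = 0.1111² + 0.2593² + 0.1574² + 0.1759² + 0.0463² + 0.2500² = 0.012343 + 0.067236 + 0.024775 + 0.030941 + 0.002144 + 0.062500 = 0.199939
O = 0.164129 / √(0.212743 × 0.199939) = 0.164129 / 0.2062417 = 0.7958
O = 0.7958 > 0.4 → Yes.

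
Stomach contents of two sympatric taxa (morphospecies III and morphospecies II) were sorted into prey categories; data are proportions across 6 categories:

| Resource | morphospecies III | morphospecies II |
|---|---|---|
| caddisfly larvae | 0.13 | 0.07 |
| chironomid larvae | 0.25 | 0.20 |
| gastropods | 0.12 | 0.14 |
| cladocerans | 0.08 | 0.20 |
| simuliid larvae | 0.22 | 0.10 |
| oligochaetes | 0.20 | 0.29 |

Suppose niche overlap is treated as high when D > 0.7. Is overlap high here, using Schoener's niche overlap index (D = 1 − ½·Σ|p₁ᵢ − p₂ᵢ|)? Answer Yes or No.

Yes

Σ|p₁ᵢ − p₂ᵢ| = 0.06 + 0.05 + 0.02 + 0.12 + 0.12 + 0.09 = 0.46
D = 1 − ½ × 0.46 = 1 − 0.230 = 0.7700
D = 0.7700 > 0.7 → Yes.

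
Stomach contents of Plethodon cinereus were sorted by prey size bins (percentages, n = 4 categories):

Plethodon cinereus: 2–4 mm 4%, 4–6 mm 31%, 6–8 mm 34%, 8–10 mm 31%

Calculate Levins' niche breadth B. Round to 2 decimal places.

3.23

Convert percentages to proportions (divide by 100).
Σpᵢ² = 0.04² + 0.31² + 0.34² + 0.31² = 0.0016 + 0.0961 + 0.1156 + 0.0961 = 0.3094
B = 1 / 0.3094 = 3.2321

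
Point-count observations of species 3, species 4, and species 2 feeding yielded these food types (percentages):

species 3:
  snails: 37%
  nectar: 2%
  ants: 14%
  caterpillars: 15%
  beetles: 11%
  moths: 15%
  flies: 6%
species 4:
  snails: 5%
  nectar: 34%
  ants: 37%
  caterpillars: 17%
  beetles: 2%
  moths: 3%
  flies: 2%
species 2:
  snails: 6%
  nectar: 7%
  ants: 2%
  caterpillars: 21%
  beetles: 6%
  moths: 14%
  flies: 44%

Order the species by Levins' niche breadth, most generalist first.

Convert percentages to proportions (divide by 100).
Σp_3ᵢ² = 0.37² + 0.02² + 0.14² + 0.15² + 0.11² + 0.15² + 0.06² = 0.1369 + 0.0004 + 0.0196 + 0.0225 + 0.0121 + 0.0225 + 0.0036 = 0.2176
B_3 = 1 / 0.2176 = 4.5956
Σp_4ᵢ² = 0.05² + 0.34² + 0.37² + 0.17² + 0.02² + 0.03² + 0.02² = 0.0025 + 0.1156 + 0.1369 + 0.0289 + 0.0004 + 0.0009 + 0.0004 = 0.2856
B_4 = 1 / 0.2856 = 3.5014
Σp_2ᵢ² = 0.06² + 0.07² + 0.02² + 0.21² + 0.06² + 0.14² + 0.44² = 0.0036 + 0.0049 + 0.0004 + 0.0441 + 0.0036 + 0.0196 + 0.1936 = 0.2698
B_2 = 1 / 0.2698 = 3.7064
Ranking by B (broadest → narrowest): species 3 (4.60) > species 2 (3.71) > species 4 (3.50)

species 3 > species 2 > species 4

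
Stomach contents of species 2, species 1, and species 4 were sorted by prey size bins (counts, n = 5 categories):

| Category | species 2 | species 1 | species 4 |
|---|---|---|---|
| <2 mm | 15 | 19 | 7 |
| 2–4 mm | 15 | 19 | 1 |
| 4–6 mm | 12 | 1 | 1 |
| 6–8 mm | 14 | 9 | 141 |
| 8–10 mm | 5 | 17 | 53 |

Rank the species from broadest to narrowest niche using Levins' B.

Proportions for species 2 (n=61): 15/61=0.2459, 15/61=0.2459, 12/61=0.1967, 14/61=0.2295, 5/61=0.0820
Proportions for species 1 (n=65): 19/65=0.2923, 19/65=0.2923, 1/65=0.0154, 9/65=0.1385, 17/65=0.2615
Proportions for species 4 (n=203): 7/203=0.0345, 1/203=0.0049, 1/203=0.0049, 141/203=0.6946, 53/203=0.2611
Σp_2ᵢ² = 0.2459² + 0.2459² + 0.1967² + 0.2295² + 0.0820² = 0.060467 + 0.060467 + 0.038691 + 0.052670 + 0.006724 = 0.219019
B_2 = 1 / 0.219019 = 4.5658
Σp_1ᵢ² = 0.2923² + 0.2923² + 0.0154² + 0.1385² + 0.2615² = 0.085439 + 0.085439 + 0.000237 + 0.019182 + 0.068382 = 0.258679
B_1 = 1 / 0.258679 = 3.8658
Σp_4ᵢ² = 0.0345² + 0.0049² + 0.0049² + 0.6946² + 0.2611² = 0.001190 + 0.000024 + 0.000024 + 0.482469 + 0.068173 = 0.551880
B_4 = 1 / 0.551880 = 1.8120
Ranking by B (broadest → narrowest): species 2 (4.57) > species 1 (3.87) > species 4 (1.81)

species 2 > species 1 > species 4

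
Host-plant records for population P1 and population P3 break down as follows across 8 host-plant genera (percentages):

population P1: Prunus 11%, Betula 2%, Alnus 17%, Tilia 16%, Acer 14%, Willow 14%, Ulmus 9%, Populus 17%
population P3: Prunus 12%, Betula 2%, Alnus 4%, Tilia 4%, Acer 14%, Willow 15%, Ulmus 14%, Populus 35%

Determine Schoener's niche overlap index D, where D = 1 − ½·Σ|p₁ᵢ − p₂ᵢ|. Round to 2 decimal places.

0.75

Convert percentages to proportions (divide by 100).
Σ|p₁ᵢ − p₂ᵢ| = 0.01 + 0.00 + 0.13 + 0.12 + 0.00 + 0.01 + 0.05 + 0.18 = 0.50
D = 1 − ½ × 0.50 = 1 − 0.250 = 0.7500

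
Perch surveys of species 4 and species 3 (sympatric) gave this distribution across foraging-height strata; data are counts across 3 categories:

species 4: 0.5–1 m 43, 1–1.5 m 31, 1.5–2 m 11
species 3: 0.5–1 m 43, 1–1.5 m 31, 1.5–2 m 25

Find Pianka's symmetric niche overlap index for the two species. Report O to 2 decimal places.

0.97

Proportions for species 4 (n=85): 43/85=0.5059, 31/85=0.3647, 11/85=0.1294
Proportions for species 3 (n=99): 43/99=0.4343, 31/99=0.3131, 25/99=0.2525
Σ p₁ᵢp₂ᵢ = 0.219712 + 0.114188 + 0.032674 = 0.366574
Σp_1ᵢ² = 0.5059² + 0.3647² + 0.1294² = 0.255935 + 0.133006 + 0.016744 = 0.405685
Σp_2ᵢ² = 0.4343² + 0.3131² + 0.2525² = 0.188616 + 0.098032 + 0.063756 = 0.350404
O = 0.366574 / √(0.405685 × 0.350404) = 0.366574 / 0.3770327 = 0.9723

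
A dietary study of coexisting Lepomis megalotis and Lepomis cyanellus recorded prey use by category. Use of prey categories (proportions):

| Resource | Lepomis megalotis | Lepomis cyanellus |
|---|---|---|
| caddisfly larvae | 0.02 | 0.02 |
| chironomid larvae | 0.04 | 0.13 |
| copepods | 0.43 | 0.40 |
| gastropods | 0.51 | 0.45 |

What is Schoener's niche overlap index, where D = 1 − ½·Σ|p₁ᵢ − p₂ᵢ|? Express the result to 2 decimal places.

Σ|p₁ᵢ − p₂ᵢ| = 0.00 + 0.09 + 0.03 + 0.06 = 0.18
D = 1 − ½ × 0.18 = 1 − 0.090 = 0.9100

0.91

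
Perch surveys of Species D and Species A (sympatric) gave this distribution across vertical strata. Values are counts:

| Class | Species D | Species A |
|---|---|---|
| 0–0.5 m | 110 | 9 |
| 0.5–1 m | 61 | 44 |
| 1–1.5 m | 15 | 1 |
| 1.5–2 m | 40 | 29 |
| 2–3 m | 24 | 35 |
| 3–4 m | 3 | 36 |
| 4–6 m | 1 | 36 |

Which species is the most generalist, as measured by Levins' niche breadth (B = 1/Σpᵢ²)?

Proportions for Species D (n=254): 110/254=0.4331, 61/254=0.2402, 15/254=0.0591, 40/254=0.1575, 24/254=0.0945, 3/254=0.0118, 1/254=0.0039
Proportions for Species A (n=190): 9/190=0.0474, 44/190=0.2316, 1/190=0.0053, 29/190=0.1526, 35/190=0.1842, 36/190=0.1895, 36/190=0.1895
Σp_Dᵢ² = 0.4331² + 0.2402² + 0.0591² + 0.1575² + 0.0945² + 0.0118² + 0.0039² = 0.187576 + 0.057696 + 0.003493 + 0.024806 + 0.008930 + 0.000139 + 0.000015 = 0.282655
B_D = 1 / 0.282655 = 3.5379
Σp_Aᵢ² = 0.0474² + 0.2316² + 0.0053² + 0.1526² + 0.1842² + 0.1895² + 0.1895² = 0.002247 + 0.053639 + 0.000028 + 0.023287 + 0.033930 + 0.035910 + 0.035910 = 0.184951
B_A = 1 / 0.184951 = 5.4068
Highest B → broadest niche (most generalist): Species A (B = 5.41).

Species A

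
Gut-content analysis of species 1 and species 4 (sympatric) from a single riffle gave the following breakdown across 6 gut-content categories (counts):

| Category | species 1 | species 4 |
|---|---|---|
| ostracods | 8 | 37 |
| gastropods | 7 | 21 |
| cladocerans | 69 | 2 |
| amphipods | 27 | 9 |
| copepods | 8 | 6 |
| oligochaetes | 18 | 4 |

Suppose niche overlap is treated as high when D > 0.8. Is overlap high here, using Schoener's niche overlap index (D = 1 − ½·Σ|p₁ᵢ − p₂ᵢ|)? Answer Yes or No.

Proportions for species 1 (n=137): 8/137=0.0584, 7/137=0.0511, 69/137=0.5036, 27/137=0.1971, 8/137=0.0584, 18/137=0.1314
Proportions for species 4 (n=79): 37/79=0.4684, 21/79=0.2658, 2/79=0.0253, 9/79=0.1139, 6/79=0.0759, 4/79=0.0506
Σ|p₁ᵢ − p₂ᵢ| = 0.4100 + 0.2147 + 0.4783 + 0.0832 + 0.0175 + 0.0808 = 1.2845
D = 1 − ½ × 1.2845 = 1 − 0.64225 = 0.35775
D = 0.35775 < 0.8 → No.

No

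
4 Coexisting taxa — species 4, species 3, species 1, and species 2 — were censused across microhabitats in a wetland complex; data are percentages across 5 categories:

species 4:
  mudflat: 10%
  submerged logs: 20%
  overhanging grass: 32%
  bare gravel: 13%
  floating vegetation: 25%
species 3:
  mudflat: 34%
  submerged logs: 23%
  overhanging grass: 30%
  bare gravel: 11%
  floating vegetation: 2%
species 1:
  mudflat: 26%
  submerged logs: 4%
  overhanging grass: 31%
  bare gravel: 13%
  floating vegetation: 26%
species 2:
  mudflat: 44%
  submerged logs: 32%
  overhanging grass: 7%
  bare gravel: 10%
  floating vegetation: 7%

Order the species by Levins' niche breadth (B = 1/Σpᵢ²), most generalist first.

species 4 > species 1 > species 3 > species 2

Convert percentages to proportions (divide by 100).
Σp_4ᵢ² = 0.10² + 0.20² + 0.32² + 0.13² + 0.25² = 0.0100 + 0.0400 + 0.1024 + 0.0169 + 0.0625 = 0.2318
B_4 = 1 / 0.2318 = 4.3141
Σp_3ᵢ² = 0.34² + 0.23² + 0.30² + 0.11² + 0.02² = 0.1156 + 0.0529 + 0.0900 + 0.0121 + 0.0004 = 0.2710
B_3 = 1 / 0.2710 = 3.6900
Σp_1ᵢ² = 0.26² + 0.04² + 0.31² + 0.13² + 0.26² = 0.0676 + 0.0016 + 0.0961 + 0.0169 + 0.0676 = 0.2498
B_1 = 1 / 0.2498 = 4.0032
Σp_2ᵢ² = 0.44² + 0.32² + 0.07² + 0.10² + 0.07² = 0.1936 + 0.1024 + 0.0049 + 0.0100 + 0.0049 = 0.3158
B_2 = 1 / 0.3158 = 3.1666
Ranking by B (broadest → narrowest): species 4 (4.31) > species 1 (4.00) > species 3 (3.69) > species 2 (3.17)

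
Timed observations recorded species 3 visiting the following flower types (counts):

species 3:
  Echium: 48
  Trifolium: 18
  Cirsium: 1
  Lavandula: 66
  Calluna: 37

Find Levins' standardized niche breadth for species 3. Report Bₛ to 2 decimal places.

0.61

Proportions for species 3 (n=170): 48/170=0.2824, 18/170=0.1059, 1/170=0.0059, 66/170=0.3882, 37/170=0.2176
Σpᵢ² = 0.2824² + 0.1059² + 0.0059² + 0.3882² + 0.2176² = 0.079750 + 0.011215 + 0.000035 + 0.150699 + 0.047350 = 0.289049
B = 1 / 0.289049 = 3.4596
Bₛ = (B − 1)/(n − 1) = (3.4596 − 1)/(5 − 1) = 2.4596/4 = 0.6149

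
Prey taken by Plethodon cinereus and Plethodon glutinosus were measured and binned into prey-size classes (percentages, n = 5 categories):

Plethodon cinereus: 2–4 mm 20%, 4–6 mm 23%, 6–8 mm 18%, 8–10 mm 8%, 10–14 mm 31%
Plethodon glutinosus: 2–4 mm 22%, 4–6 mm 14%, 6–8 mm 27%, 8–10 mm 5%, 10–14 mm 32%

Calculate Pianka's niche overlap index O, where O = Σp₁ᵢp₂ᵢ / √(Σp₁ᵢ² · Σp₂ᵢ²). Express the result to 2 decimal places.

Convert percentages to proportions (divide by 100).
Σ p₁ᵢp₂ᵢ = 0.0440 + 0.0322 + 0.0486 + 0.0040 + 0.0992 = 0.2280
Σp_1ᵢ² = 0.20² + 0.23² + 0.18² + 0.08² + 0.31² = 0.0400 + 0.0529 + 0.0324 + 0.0064 + 0.0961 = 0.2278
Σp_2ᵢ² = 0.22² + 0.14² + 0.27² + 0.05² + 0.32² = 0.0484 + 0.0196 + 0.0729 + 0.0025 + 0.1024 = 0.2458
O = 0.2280 / √(0.2278 × 0.2458) = 0.2280 / 0.23663 = 0.9635

0.96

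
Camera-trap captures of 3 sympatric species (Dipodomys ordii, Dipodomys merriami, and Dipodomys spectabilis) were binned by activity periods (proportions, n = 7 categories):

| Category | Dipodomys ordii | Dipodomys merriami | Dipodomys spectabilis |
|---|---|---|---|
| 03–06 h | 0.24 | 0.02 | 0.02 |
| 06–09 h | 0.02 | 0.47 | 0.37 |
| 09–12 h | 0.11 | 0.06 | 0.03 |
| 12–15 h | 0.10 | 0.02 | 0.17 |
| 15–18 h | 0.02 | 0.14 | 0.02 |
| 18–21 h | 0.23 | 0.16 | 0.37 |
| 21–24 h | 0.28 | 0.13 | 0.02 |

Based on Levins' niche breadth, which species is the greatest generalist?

Dipodomys ordii

Σp_ordiᵢ² = 0.24² + 0.02² + 0.11² + 0.10² + 0.02² + 0.23² + 0.28² = 0.0576 + 0.0004 + 0.0121 + 0.0100 + 0.0004 + 0.0529 + 0.0784 = 0.2118
B_ordi = 1 / 0.2118 = 4.7214
Σp_merrᵢ² = 0.02² + 0.47² + 0.06² + 0.02² + 0.14² + 0.16² + 0.13² = 0.0004 + 0.2209 + 0.0036 + 0.0004 + 0.0196 + 0.0256 + 0.0169 = 0.2874
B_merr = 1 / 0.2874 = 3.4795
Σp_specᵢ² = 0.02² + 0.37² + 0.03² + 0.17² + 0.02² + 0.37² + 0.02² = 0.0004 + 0.1369 + 0.0009 + 0.0289 + 0.0004 + 0.1369 + 0.0004 = 0.3048
B_spec = 1 / 0.3048 = 3.2808
Highest B → broadest niche (most generalist): Dipodomys ordii (B = 4.72).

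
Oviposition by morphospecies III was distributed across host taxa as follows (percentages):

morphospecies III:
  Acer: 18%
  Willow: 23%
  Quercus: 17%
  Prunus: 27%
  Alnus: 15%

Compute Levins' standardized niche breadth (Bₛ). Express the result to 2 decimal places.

0.94

Convert percentages to proportions (divide by 100).
Σpᵢ² = 0.18² + 0.23² + 0.17² + 0.27² + 0.15² = 0.0324 + 0.0529 + 0.0289 + 0.0729 + 0.0225 = 0.2096
B = 1 / 0.2096 = 4.7710
Bₛ = (B − 1)/(n − 1) = (4.7710 − 1)/(5 − 1) = 3.7710/4 = 0.9428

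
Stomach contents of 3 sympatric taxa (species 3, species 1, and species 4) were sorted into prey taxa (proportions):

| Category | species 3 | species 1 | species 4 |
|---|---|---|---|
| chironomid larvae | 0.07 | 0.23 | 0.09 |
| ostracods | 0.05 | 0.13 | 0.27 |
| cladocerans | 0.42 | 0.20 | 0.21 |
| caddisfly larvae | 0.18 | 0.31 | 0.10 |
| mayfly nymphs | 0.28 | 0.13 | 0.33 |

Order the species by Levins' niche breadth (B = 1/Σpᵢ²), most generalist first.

Σp_3ᵢ² = 0.07² + 0.05² + 0.42² + 0.18² + 0.28² = 0.0049 + 0.0025 + 0.1764 + 0.0324 + 0.0784 = 0.2946
B_3 = 1 / 0.2946 = 3.3944
Σp_1ᵢ² = 0.23² + 0.13² + 0.20² + 0.31² + 0.13² = 0.0529 + 0.0169 + 0.0400 + 0.0961 + 0.0169 = 0.2228
B_1 = 1 / 0.2228 = 4.4883
Σp_4ᵢ² = 0.09² + 0.27² + 0.21² + 0.10² + 0.33² = 0.0081 + 0.0729 + 0.0441 + 0.0100 + 0.1089 = 0.2440
B_4 = 1 / 0.2440 = 4.0984
Ranking by B (broadest → narrowest): species 1 (4.49) > species 4 (4.10) > species 3 (3.39)

species 1 > species 4 > species 3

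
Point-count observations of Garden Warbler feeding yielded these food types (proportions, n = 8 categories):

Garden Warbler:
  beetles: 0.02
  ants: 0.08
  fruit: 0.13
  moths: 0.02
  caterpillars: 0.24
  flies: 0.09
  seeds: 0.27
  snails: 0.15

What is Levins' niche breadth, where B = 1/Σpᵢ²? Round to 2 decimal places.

Σpᵢ² = 0.02² + 0.08² + 0.13² + 0.02² + 0.24² + 0.09² + 0.27² + 0.15² = 0.0004 + 0.0064 + 0.0169 + 0.0004 + 0.0576 + 0.0081 + 0.0729 + 0.0225 = 0.1852
B = 1 / 0.1852 = 5.3996

5.40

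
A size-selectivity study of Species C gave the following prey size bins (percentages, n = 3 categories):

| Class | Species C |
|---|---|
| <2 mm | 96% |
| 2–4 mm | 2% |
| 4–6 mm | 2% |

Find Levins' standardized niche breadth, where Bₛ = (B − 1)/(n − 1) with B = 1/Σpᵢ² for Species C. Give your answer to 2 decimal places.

0.04

Convert percentages to proportions (divide by 100).
Σpᵢ² = 0.96² + 0.02² + 0.02² = 0.9216 + 0.0004 + 0.0004 = 0.9224
B = 1 / 0.9224 = 1.0841
Bₛ = (B − 1)/(n − 1) = (1.0841 − 1)/(3 − 1) = 0.0841/2 = 0.0421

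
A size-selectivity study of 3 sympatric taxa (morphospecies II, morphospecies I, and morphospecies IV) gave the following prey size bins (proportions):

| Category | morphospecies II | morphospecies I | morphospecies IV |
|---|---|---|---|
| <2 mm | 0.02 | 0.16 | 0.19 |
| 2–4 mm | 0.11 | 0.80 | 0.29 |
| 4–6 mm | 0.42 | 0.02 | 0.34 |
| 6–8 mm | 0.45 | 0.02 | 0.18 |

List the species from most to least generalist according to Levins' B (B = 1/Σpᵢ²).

morphospecies IV > morphospecies II > morphospecies I

Σp_IIᵢ² = 0.02² + 0.11² + 0.42² + 0.45² = 0.0004 + 0.0121 + 0.1764 + 0.2025 = 0.3914
B_II = 1 / 0.3914 = 2.5549
Σp_Iᵢ² = 0.16² + 0.80² + 0.02² + 0.02² = 0.0256 + 0.6400 + 0.0004 + 0.0004 = 0.6664
B_I = 1 / 0.6664 = 1.5006
Σp_IVᵢ² = 0.19² + 0.29² + 0.34² + 0.18² = 0.0361 + 0.0841 + 0.1156 + 0.0324 = 0.2682
B_IV = 1 / 0.2682 = 3.7286
Ranking by B (broadest → narrowest): morphospecies IV (3.73) > morphospecies II (2.55) > morphospecies I (1.50)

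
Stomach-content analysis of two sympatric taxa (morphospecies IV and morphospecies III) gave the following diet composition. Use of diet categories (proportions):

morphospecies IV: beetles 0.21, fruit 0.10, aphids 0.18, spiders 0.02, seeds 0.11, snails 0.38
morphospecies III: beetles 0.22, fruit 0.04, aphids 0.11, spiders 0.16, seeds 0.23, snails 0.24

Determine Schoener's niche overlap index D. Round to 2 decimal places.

Σ|p₁ᵢ − p₂ᵢ| = 0.01 + 0.06 + 0.07 + 0.14 + 0.12 + 0.14 = 0.54
D = 1 − ½ × 0.54 = 1 − 0.270 = 0.7300

0.73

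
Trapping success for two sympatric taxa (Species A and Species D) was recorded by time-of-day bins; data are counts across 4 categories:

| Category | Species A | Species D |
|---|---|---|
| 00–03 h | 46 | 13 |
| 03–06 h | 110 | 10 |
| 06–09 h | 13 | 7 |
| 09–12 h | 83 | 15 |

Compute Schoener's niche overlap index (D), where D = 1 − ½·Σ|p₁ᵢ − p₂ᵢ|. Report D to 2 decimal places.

0.79

Proportions for Species A (n=252): 46/252=0.1825, 110/252=0.4365, 13/252=0.0516, 83/252=0.3294
Proportions for Species D (n=45): 13/45=0.2889, 10/45=0.2222, 7/45=0.1556, 15/45=0.3333
Σ|p₁ᵢ − p₂ᵢ| = 0.1064 + 0.2143 + 0.1040 + 0.0039 = 0.4286
D = 1 − ½ × 0.4286 = 1 − 0.21430 = 0.78570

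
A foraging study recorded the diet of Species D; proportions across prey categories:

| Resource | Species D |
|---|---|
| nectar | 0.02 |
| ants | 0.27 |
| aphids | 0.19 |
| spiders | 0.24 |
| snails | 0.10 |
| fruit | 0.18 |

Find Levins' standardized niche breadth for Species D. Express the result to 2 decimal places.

0.76

Σpᵢ² = 0.02² + 0.27² + 0.19² + 0.24² + 0.10² + 0.18² = 0.0004 + 0.0729 + 0.0361 + 0.0576 + 0.0100 + 0.0324 = 0.2094
B = 1 / 0.2094 = 4.7755
Bₛ = (B − 1)/(n − 1) = (4.7755 − 1)/(6 − 1) = 3.7755/5 = 0.7551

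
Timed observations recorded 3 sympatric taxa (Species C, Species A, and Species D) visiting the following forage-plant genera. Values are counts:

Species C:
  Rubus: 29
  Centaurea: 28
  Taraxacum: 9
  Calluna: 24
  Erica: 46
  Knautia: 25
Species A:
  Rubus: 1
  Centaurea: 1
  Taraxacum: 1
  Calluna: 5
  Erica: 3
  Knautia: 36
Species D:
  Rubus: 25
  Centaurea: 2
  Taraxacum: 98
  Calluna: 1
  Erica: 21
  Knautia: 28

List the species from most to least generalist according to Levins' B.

Proportions for Species C (n=161): 29/161=0.1801, 28/161=0.1739, 9/161=0.0559, 24/161=0.1491, 46/161=0.2857, 25/161=0.1553
Proportions for Species A (n=47): 1/47=0.0213, 1/47=0.0213, 1/47=0.0213, 5/47=0.1064, 3/47=0.0638, 36/47=0.7660
Proportions for Species D (n=175): 25/175=0.1429, 2/175=0.0114, 98/175=0.5600, 1/175=0.0057, 21/175=0.1200, 28/175=0.1600
Σp_Cᵢ² = 0.1801² + 0.1739² + 0.0559² + 0.1491² + 0.2857² + 0.1553² = 0.032436 + 0.030241 + 0.003125 + 0.022231 + 0.081624 + 0.024118 = 0.193775
B_C = 1 / 0.193775 = 5.1606
Σp_Aᵢ² = 0.0213² + 0.0213² + 0.0213² + 0.1064² + 0.0638² + 0.7660² = 0.000454 + 0.000454 + 0.000454 + 0.011321 + 0.004070 + 0.586756 = 0.603509
B_A = 1 / 0.603509 = 1.6570
Σp_Dᵢ² = 0.1429² + 0.0114² + 0.5600² + 0.0057² + 0.1200² + 0.1600² = 0.020420 + 0.000130 + 0.313600 + 0.000032 + 0.014400 + 0.025600 = 0.374182
B_D = 1 / 0.374182 = 2.6725
Ranking by B (broadest → narrowest): Species C (5.16) > Species D (2.67) > Species A (1.66)

Species C > Species D > Species A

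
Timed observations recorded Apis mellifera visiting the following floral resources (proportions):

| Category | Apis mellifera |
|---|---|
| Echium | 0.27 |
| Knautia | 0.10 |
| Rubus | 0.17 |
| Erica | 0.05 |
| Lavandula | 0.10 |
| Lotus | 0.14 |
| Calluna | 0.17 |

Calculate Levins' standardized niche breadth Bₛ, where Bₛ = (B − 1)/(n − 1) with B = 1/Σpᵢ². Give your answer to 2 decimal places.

Σpᵢ² = 0.27² + 0.10² + 0.17² + 0.05² + 0.10² + 0.14² + 0.17² = 0.0729 + 0.0100 + 0.0289 + 0.0025 + 0.0100 + 0.0196 + 0.0289 = 0.1728
B = 1 / 0.1728 = 5.7870
Bₛ = (B − 1)/(n − 1) = (5.7870 − 1)/(7 − 1) = 4.7870/6 = 0.7978

0.80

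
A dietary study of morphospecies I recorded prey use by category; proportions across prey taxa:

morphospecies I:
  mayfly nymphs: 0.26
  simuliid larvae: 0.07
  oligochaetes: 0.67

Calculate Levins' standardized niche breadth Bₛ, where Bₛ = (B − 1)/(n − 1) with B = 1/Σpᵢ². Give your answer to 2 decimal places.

0.46

Σpᵢ² = 0.26² + 0.07² + 0.67² = 0.0676 + 0.0049 + 0.4489 = 0.5214
B = 1 / 0.5214 = 1.9179
Bₛ = (B − 1)/(n − 1) = (1.9179 − 1)/(3 − 1) = 0.9179/2 = 0.4590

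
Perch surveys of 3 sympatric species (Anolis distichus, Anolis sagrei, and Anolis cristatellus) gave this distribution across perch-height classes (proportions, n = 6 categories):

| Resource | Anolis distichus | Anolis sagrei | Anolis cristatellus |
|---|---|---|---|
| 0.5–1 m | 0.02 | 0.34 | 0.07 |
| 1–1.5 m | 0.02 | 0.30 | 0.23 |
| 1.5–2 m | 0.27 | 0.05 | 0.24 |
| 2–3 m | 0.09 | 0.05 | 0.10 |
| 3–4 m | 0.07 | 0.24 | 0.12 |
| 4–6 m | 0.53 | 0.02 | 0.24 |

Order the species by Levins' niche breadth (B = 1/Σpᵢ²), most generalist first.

Σp_distᵢ² = 0.02² + 0.02² + 0.27² + 0.09² + 0.07² + 0.53² = 0.0004 + 0.0004 + 0.0729 + 0.0081 + 0.0049 + 0.2809 = 0.3676
B_dist = 1 / 0.3676 = 2.7203
Σp_sagrᵢ² = 0.34² + 0.30² + 0.05² + 0.05² + 0.24² + 0.02² = 0.1156 + 0.0900 + 0.0025 + 0.0025 + 0.0576 + 0.0004 = 0.2686
B_sagr = 1 / 0.2686 = 3.7230
Σp_crisᵢ² = 0.07² + 0.23² + 0.24² + 0.10² + 0.12² + 0.24² = 0.0049 + 0.0529 + 0.0576 + 0.0100 + 0.0144 + 0.0576 = 0.1974
B_cris = 1 / 0.1974 = 5.0659
Ranking by B (broadest → narrowest): Anolis cristatellus (5.07) > Anolis sagrei (3.72) > Anolis distichus (2.72)

Anolis cristatellus > Anolis sagrei > Anolis distichus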